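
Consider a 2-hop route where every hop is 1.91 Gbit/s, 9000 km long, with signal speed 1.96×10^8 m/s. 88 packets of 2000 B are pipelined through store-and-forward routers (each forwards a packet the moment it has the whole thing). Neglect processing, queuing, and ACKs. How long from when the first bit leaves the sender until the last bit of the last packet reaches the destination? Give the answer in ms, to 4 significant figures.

Per-hop transmission t_tx = L/R = 16000/1910000000 = 0.00837696 ms.
Per-hop propagation t_prop = 9000000/196000000 = 45.9184 ms.
Pipeline fill: first packet needs 2·t_tx to clear all hops; remaining 87 packets each add one t_tx.
Total = (2+88-1)·t_tx + 2·t_prop = 89·0.00837696 + 2·45.9184 = 92.58 ms.

92.58 ms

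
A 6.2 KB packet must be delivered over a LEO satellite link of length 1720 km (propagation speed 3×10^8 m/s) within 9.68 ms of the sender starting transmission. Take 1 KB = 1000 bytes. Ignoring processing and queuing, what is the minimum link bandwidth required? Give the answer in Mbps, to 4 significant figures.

L = 49600 bits.
Propagation delay = 1720000 / 300000000 = 5.73333 ms.
Transmission budget = 9.68 − 5.73333 = 3.94667 ms.
R ≥ L / t_tx = 49600 bits / 0.00394667 s = 12.57 Mbps.

12.57 Mbps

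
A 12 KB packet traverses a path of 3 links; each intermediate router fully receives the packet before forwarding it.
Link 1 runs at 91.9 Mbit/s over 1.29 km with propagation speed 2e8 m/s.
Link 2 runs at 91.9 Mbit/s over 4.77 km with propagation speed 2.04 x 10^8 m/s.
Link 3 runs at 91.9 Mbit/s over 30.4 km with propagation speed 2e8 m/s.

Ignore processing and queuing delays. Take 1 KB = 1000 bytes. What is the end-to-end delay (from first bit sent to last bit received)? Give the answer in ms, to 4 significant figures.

3.316 ms

L = 96000 bits.
Transmission delay per hop = L/R = 96000/91900000 = 1.04461 ms; 3 hops → 3.13384 ms.
Propagation delays (d/s per hop): 0.00645, 0.0233824, 0.152 ms; sum = 0.181832 ms.
End-to-end = 3.316 ms.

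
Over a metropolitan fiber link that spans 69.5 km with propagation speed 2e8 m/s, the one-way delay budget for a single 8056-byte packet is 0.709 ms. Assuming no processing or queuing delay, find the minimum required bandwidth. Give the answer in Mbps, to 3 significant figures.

L = 64448 bits.
Propagation delay = 69500 / 200000000 = 0.3475 ms.
Transmission budget = 0.709 − 0.3475 = 0.3615 ms.
R ≥ L / t_tx = 64448 bits / 0.0003615 s = 178 Mbps.

178 Mbps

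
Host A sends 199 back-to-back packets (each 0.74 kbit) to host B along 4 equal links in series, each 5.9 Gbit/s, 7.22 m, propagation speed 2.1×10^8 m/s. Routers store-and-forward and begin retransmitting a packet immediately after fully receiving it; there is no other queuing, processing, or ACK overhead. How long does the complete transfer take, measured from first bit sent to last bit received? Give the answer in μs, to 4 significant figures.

Per-hop transmission t_tx = L/R = 740/5900000000 = 0.125424 μs.
Per-hop propagation t_prop = 7.22/210000000 = 0.034381 μs.
Pipeline fill: first packet needs 4·t_tx to clear all hops; remaining 198 packets each add one t_tx.
Total = (4+199-1)·t_tx + 4·t_prop = 202·0.125424 + 4·0.034381 = 25.47 μs.

25.47 μs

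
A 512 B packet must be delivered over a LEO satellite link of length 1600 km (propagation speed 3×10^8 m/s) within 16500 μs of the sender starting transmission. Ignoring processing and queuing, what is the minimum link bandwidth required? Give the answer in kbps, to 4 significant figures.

L = 4096 bits.
Propagation delay = 1600000 / 300000000 = 5333.33 μs.
Transmission budget = 16500 − 5333.33 = 11166.7 μs.
R ≥ L / t_tx = 4096 bits / 0.0111667 s = 366.8 kbps.

366.8 kbps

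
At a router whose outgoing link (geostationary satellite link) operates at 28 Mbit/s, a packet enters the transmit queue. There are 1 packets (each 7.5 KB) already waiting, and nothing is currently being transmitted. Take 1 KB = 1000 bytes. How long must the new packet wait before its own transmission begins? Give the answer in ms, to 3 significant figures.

Each queued packet: L/R = 60000/28000000 = 2.14286 ms.
1 queued → 2.14286 ms.
Queuing delay = 2.14 ms.

2.14 ms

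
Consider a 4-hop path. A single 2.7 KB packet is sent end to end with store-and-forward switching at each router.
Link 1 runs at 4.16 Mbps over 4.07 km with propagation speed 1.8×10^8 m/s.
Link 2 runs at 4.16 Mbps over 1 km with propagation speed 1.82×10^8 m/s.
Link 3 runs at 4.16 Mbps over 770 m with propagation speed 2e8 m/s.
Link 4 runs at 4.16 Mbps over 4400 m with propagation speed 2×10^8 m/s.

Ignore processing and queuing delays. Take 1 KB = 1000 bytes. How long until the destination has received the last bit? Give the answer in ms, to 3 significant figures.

L = 21600 bits.
Transmission delay per hop = L/R = 21600/4160000 = 5.19231 ms; 4 hops → 20.7692 ms.
Propagation delays (d/s per hop): 0.0226111, 0.00549451, 0.00385, 0.022 ms; sum = 0.0539556 ms.
End-to-end = 20.8 ms.

20.8 ms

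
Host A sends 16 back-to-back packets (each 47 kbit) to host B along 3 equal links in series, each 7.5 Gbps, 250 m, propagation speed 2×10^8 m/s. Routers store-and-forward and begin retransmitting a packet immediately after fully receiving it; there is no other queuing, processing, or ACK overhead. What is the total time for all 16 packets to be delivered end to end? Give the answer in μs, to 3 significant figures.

Per-hop transmission t_tx = L/R = 47000/7500000000 = 6.26667 μs.
Per-hop propagation t_prop = 250/200000000 = 1.25 μs.
Pipeline fill: first packet needs 3·t_tx to clear all hops; remaining 15 packets each add one t_tx.
Total = (3+16-1)·t_tx + 3·t_prop = 18·6.26667 + 3·1.25 = 117 μs.

117 μs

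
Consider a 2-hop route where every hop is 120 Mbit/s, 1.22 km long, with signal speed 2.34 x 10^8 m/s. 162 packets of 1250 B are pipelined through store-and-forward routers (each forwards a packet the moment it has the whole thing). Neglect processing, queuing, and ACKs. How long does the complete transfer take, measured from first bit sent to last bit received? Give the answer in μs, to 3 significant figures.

Per-hop transmission t_tx = L/R = 10000/120000000 = 83.3333 μs.
Per-hop propagation t_prop = 1220/234000000 = 5.21368 μs.
Pipeline fill: first packet needs 2·t_tx to clear all hops; remaining 161 packets each add one t_tx.
Total = (2+162-1)·t_tx + 2·t_prop = 163·83.3333 + 2·5.21368 = 13600 μs.

13600 μs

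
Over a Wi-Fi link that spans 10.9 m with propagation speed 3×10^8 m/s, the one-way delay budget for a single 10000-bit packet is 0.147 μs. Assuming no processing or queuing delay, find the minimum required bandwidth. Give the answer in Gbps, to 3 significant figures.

90.4 Gbps

Propagation delay = 10.9 / 300000000 = 0.0363333 μs.
Transmission budget = 0.147 − 0.0363333 = 0.110667 μs.
R ≥ L / t_tx = 10000 bits / 1.10667e-07 s = 90.4 Gbps.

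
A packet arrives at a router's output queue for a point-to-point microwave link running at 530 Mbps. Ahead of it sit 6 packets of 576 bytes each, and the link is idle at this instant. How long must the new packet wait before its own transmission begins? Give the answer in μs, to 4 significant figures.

Each queued packet: L/R = 4608/530000000 = 8.69434 μs.
6 queued → 52.166 μs.
Queuing delay = 52.17 μs.

52.17 μs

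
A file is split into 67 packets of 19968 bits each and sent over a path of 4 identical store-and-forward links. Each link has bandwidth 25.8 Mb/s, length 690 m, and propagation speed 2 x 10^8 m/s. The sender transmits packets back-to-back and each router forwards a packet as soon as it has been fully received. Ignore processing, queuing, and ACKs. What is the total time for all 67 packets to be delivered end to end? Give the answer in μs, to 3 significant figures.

54200 μs

Per-hop transmission t_tx = L/R = 19968/25800000 = 773.953 μs.
Per-hop propagation t_prop = 690/200000000 = 3.45 μs.
Pipeline fill: first packet needs 4·t_tx to clear all hops; remaining 66 packets each add one t_tx.
Total = (4+67-1)·t_tx + 4·t_prop = 70·773.953 + 4·3.45 = 54200 μs.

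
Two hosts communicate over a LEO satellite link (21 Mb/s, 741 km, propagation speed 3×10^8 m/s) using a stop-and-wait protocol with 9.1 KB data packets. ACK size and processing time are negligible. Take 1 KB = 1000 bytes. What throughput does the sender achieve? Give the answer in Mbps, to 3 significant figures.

8.66 Mbps

t_tx = L/R = 72800/21000000 = 0.00346667 s.
t_prop = 741000/300000000 = 0.00247 s; RTT = 0.00494 s.
Cycle = t_tx + RTT = 0.00840667 s.
Throughput = L / cycle = 72800 / 0.00840667 = 8.66 Mbps.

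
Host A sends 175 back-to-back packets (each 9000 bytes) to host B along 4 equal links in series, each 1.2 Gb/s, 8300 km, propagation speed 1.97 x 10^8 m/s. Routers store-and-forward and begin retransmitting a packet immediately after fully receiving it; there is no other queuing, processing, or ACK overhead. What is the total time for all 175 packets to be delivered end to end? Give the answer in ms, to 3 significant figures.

Per-hop transmission t_tx = L/R = 72000/1200000000 = 0.06 ms.
Per-hop propagation t_prop = 8300000/197000000 = 42.132 ms.
Pipeline fill: first packet needs 4·t_tx to clear all hops; remaining 174 packets each add one t_tx.
Total = (4+175-1)·t_tx + 4·t_prop = 178·0.06 + 4·42.132 = 179 ms.

179 ms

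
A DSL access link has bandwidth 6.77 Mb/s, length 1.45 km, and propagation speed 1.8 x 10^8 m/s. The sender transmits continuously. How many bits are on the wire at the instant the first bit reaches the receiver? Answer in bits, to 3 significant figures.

Propagation delay = 1450 / 180000000 = 8.05556e-06 s.
BDP = R × t_prop = 6770000 × 8.05556e-06 = 54.5361 bits.

54.5 bits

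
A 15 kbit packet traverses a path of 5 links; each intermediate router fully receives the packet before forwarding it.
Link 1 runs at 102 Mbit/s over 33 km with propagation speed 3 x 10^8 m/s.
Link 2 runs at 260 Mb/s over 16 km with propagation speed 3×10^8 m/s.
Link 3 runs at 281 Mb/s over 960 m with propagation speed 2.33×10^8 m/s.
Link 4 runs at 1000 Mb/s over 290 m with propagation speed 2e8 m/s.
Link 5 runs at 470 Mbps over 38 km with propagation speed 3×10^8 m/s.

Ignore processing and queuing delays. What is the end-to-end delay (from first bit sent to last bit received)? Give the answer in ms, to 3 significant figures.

L = 15000 bits.
Transmission delays (L/R per hop): 0.147059, 0.0576923, 0.0533808, 0.015, 0.0319149 ms; sum = 0.305047 ms.
Propagation delays (d/s per hop): 0.11, 0.0533333, 0.00412017, 0.00145, 0.126667 ms; sum = 0.29557 ms.
End-to-end = 0.601 ms.

0.601 ms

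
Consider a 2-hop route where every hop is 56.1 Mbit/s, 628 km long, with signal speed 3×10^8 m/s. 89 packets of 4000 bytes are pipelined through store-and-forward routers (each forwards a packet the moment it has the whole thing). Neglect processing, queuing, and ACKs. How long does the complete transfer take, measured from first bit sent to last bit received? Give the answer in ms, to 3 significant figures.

Per-hop transmission t_tx = L/R = 32000/56100000 = 0.57041 ms.
Per-hop propagation t_prop = 628000/300000000 = 2.09333 ms.
Pipeline fill: first packet needs 2·t_tx to clear all hops; remaining 88 packets each add one t_tx.
Total = (2+89-1)·t_tx + 2·t_prop = 90·0.57041 + 2·2.09333 = 55.5 ms.

55.5 ms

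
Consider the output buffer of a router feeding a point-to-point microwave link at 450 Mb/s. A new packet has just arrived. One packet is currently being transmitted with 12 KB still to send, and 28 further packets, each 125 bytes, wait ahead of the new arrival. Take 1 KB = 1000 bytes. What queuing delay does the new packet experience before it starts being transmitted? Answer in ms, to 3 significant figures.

Each queued packet: L/R = 1000/450000000 = 0.00222222 ms.
28 queued → 0.0622222 ms.
Plus remaining 96000 bits of current packet: 0.213333 ms.
Queuing delay = 0.276 ms.

0.276 ms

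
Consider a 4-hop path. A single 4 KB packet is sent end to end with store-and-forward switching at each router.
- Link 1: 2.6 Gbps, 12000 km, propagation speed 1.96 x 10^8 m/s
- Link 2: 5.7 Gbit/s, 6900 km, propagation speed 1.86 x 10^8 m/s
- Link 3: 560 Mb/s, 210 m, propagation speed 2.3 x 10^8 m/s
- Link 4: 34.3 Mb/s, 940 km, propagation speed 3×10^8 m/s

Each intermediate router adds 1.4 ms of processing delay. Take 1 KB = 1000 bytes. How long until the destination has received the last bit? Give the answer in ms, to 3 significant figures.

L = 32000 bits.
Transmission delays (L/R per hop): 0.0123077, 0.00561404, 0.0571429, 0.932945 ms; sum = 1.00801 ms.
Propagation delays (d/s per hop): 61.2245, 37.0968, 0.000913043, 3.13333 ms; sum = 101.456 ms.
Processing at 3 router(s): 3 × 1.4 ms = 4.2 ms.
End-to-end = 107 ms.

107 ms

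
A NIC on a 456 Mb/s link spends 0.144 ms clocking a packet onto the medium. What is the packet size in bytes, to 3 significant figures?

8210 bytes

L = R × t_tx = 456000000 b/s × 0.000144 s = 65664 bits.
In bytes: 65664 / 8 = 8210 bytes.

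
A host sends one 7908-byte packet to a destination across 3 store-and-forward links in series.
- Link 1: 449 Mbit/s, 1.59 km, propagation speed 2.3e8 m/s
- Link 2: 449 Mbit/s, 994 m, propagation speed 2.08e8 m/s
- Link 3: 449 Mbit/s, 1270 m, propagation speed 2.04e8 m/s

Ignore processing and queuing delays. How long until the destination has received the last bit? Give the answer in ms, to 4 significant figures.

L = 7908 × 8 = 63264 bits.
Transmission delay per hop = L/R = 63264/449000000 = 0.1409 ms; 3 hops → 0.422699 ms.
Propagation delays (d/s per hop): 0.00691304, 0.00477885, 0.00622549 ms; sum = 0.0179174 ms.
End-to-end = 0.4406 ms.

0.4406 ms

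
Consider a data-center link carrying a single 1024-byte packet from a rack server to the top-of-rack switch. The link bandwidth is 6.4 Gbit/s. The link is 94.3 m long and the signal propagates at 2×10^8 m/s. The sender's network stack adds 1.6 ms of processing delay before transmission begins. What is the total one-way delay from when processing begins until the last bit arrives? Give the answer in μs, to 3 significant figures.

L = 1024 × 8 = 8192 bits.
Transmission delay = L/R = 8192 / 6400000000 = 1.28 μs.
Propagation delay = d/s = 94.3 m / 200000000 m/s = 0.4715 μs.
Plus processing delay 1.6 ms = 1600 μs.
Total = 1600 μs.

1600 μs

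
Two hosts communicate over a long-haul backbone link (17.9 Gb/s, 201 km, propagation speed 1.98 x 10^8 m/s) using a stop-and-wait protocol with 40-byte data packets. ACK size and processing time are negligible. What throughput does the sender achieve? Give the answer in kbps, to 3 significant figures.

t_tx = L/R = 320/17900000000 = 1.78771e-08 s.
t_prop = 201000/198000000 = 0.00101515 s; RTT = 0.0020303 s.
Cycle = t_tx + RTT = 0.00203032 s.
Throughput = L / cycle = 320 / 0.00203032 = 158 kbps.

158 kbps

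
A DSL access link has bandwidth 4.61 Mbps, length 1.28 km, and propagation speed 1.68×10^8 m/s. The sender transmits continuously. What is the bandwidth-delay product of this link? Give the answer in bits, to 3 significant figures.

35.1 bits

Propagation delay = 1280 / 168000000 = 7.61905e-06 s.
BDP = R × t_prop = 4610000 × 7.61905e-06 = 35.1238 bits.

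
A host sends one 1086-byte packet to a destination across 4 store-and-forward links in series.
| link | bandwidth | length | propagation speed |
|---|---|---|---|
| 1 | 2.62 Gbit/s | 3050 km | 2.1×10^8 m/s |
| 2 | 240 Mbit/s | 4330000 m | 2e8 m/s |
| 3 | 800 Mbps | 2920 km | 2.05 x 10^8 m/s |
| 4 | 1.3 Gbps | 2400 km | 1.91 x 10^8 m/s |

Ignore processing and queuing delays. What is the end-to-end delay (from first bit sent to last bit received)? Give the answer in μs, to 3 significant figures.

L = 1086 × 8 = 8688 bits.
Transmission delays (L/R per hop): 3.31603, 36.2, 10.86, 6.68308 μs; sum = 57.0591 μs.
Propagation delays (d/s per hop): 14523.8, 21650, 14243.9, 12565.4 μs; sum = 62983.2 μs.
End-to-end = 63000 μs.

63000 μs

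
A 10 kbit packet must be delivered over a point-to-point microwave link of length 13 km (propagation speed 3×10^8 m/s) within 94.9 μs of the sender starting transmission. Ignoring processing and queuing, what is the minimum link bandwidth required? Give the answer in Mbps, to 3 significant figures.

Propagation delay = 13000 / 300000000 = 43.3333 μs.
Transmission budget = 94.9 − 43.3333 = 51.5667 μs.
R ≥ L / t_tx = 10000 bits / 5.15667e-05 s = 194 Mbps.

194 Mbps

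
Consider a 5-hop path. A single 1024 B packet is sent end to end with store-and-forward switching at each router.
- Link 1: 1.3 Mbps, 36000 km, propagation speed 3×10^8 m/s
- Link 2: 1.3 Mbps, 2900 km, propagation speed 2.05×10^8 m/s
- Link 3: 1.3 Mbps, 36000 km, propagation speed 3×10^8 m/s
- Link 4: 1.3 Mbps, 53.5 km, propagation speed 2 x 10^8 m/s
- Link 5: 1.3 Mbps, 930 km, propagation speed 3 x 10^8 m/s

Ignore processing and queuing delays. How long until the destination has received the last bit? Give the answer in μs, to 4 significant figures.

289000 μs

L = 1024 × 8 = 8192 bits.
Transmission delay per hop = L/R = 8192/1300000 = 6301.54 μs; 5 hops → 31507.7 μs.
Propagation delays (d/s per hop): 120000, 14146.3, 120000, 267.5, 3100 μs; sum = 257514 μs.
End-to-end = 289000 μs.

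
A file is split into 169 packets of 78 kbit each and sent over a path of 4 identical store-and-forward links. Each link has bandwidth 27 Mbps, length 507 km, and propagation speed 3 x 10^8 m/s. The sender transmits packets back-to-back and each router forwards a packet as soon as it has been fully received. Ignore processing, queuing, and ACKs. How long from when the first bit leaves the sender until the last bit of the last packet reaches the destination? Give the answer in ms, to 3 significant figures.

504 ms

Per-hop transmission t_tx = L/R = 78000/27000000 = 2.88889 ms.
Per-hop propagation t_prop = 507000/300000000 = 1.69 ms.
Pipeline fill: first packet needs 4·t_tx to clear all hops; remaining 168 packets each add one t_tx.
Total = (4+169-1)·t_tx + 4·t_prop = 172·2.88889 + 4·1.69 = 504 ms.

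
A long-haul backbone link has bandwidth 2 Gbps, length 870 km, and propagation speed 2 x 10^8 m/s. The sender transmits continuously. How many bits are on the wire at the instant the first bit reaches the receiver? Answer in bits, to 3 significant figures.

Propagation delay = 870000 / 200000000 = 0.00435 s.
BDP = R × t_prop = 2000000000 × 0.00435 = 8700000 bits.

8700000 bits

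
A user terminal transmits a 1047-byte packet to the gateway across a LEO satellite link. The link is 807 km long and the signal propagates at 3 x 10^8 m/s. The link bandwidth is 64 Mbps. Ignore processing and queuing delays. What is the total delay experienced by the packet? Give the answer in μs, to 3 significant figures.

2820 μs

L = 1047 × 8 = 8376 bits.
Transmission delay = L/R = 8376 / 64000000 = 130.875 μs.
Propagation delay = d/s = 807000 m / 300000000 m/s = 2690 μs.
Total = 2820 μs.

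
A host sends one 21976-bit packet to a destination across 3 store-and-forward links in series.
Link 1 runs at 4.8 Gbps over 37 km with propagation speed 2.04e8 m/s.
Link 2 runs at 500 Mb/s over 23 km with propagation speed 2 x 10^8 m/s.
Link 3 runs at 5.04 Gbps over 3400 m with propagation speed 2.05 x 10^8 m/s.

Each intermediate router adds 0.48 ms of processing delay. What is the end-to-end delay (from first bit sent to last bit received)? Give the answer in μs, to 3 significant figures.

1330 μs

Transmission delays (L/R per hop): 4.57833, 43.952, 4.36032 μs; sum = 52.8907 μs.
Propagation delays (d/s per hop): 181.373, 115, 16.5854 μs; sum = 312.958 μs.
Processing at 2 router(s): 2 × 0.48 ms = 960 μs.
End-to-end = 1330 μs.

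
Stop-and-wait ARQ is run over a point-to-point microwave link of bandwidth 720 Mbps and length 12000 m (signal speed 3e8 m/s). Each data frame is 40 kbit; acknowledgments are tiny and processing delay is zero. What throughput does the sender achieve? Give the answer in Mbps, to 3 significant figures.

t_tx = L/R = 40000/720000000 = 5.55556e-05 s.
t_prop = 12000/300000000 = 4e-05 s; RTT = 8e-05 s.
Cycle = t_tx + RTT = 0.000135556 s.
Throughput = L / cycle = 40000 / 0.000135556 = 295 Mbps.

295 Mbps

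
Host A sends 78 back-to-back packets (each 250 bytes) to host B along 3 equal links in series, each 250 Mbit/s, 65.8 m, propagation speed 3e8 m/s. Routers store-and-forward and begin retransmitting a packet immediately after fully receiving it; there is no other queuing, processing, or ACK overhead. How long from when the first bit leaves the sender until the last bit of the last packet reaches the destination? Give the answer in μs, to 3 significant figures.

Per-hop transmission t_tx = L/R = 2000/250000000 = 8 μs.
Per-hop propagation t_prop = 65.8/300000000 = 0.219333 μs.
Pipeline fill: first packet needs 3·t_tx to clear all hops; remaining 77 packets each add one t_tx.
Total = (3+78-1)·t_tx + 3·t_prop = 80·8 + 3·0.219333 = 641 μs.

641 μs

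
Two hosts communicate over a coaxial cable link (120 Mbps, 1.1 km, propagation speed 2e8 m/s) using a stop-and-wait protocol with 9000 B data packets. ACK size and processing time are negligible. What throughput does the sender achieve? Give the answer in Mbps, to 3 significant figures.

t_tx = L/R = 72000/120000000 = 0.0006 s.
t_prop = 1100/200000000 = 5.5e-06 s; RTT = 1.1e-05 s.
Cycle = t_tx + RTT = 0.000611 s.
Throughput = L / cycle = 72000 / 0.000611 = 118 Mbps.

118 Mbps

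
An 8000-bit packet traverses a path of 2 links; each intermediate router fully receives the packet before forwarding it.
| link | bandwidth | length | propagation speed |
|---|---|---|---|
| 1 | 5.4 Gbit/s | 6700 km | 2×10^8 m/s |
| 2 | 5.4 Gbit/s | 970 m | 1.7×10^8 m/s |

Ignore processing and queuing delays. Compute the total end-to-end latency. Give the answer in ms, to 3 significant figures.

Transmission delay per hop = L/R = 8000/5400000000 = 0.00148148 ms; 2 hops → 0.00296296 ms.
Propagation delays (d/s per hop): 33.5, 0.00570588 ms; sum = 33.5057 ms.
End-to-end = 33.5 ms.

33.5 ms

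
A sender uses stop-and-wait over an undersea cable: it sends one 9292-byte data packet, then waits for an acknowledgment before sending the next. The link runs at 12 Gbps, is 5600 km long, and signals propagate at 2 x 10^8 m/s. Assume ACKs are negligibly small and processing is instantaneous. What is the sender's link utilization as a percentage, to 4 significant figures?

0.01106 %

t_tx = L/R = 74336/12000000000 = 6.19467e-06 s.
t_prop = 5600000/200000000 = 0.028 s; RTT = 0.056 s.
Cycle = t_tx + RTT = 0.0560062 s.
Utilization = t_tx / cycle = 6.19467e-06/0.0560062 = 0.01106 %.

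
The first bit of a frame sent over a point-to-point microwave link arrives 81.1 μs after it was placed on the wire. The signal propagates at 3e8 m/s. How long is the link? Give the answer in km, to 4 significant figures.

24.33 km

d = s × t_prop = 300000000 × 8.11e-05 = 24.33 km.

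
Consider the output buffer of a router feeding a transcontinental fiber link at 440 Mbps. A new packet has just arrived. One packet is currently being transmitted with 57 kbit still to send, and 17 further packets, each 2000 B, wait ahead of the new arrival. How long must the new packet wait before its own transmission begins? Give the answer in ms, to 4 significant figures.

Each queued packet: L/R = 16000/440000000 = 0.0363636 ms.
17 queued → 0.618182 ms.
Plus remaining 57000 bits of current packet: 0.129545 ms.
Queuing delay = 0.7477 ms.

0.7477 ms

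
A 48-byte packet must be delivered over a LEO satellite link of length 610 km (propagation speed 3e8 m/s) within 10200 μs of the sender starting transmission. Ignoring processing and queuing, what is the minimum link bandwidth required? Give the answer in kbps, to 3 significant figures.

47.0 kbps

L = 384 bits.
Propagation delay = 610000 / 300000000 = 2033.33 μs.
Transmission budget = 10200 − 2033.33 = 8166.67 μs.
R ≥ L / t_tx = 384 bits / 0.00816667 s = 47.0 kbps.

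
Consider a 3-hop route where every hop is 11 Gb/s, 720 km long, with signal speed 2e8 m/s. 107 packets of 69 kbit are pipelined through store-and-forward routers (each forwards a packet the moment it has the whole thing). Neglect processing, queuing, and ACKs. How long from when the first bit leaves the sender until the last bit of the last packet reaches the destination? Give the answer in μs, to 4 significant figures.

Per-hop transmission t_tx = L/R = 69000/11000000000 = 6.27273 μs.
Per-hop propagation t_prop = 720000/200000000 = 3600 μs.
Pipeline fill: first packet needs 3·t_tx to clear all hops; remaining 106 packets each add one t_tx.
Total = (3+107-1)·t_tx + 3·t_prop = 109·6.27273 + 3·3600 = 11480 μs.

11480 μs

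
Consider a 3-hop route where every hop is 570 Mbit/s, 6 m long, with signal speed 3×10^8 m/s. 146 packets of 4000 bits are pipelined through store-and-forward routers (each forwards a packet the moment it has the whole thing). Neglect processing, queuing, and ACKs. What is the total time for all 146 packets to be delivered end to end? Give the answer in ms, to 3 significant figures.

Per-hop transmission t_tx = L/R = 4000/570000000 = 0.00701754 ms.
Per-hop propagation t_prop = 6/300000000 = 2e-05 ms.
Pipeline fill: first packet needs 3·t_tx to clear all hops; remaining 145 packets each add one t_tx.
Total = (3+146-1)·t_tx + 3·t_prop = 148·0.00701754 + 3·2e-05 = 1.04 ms.

1.04 ms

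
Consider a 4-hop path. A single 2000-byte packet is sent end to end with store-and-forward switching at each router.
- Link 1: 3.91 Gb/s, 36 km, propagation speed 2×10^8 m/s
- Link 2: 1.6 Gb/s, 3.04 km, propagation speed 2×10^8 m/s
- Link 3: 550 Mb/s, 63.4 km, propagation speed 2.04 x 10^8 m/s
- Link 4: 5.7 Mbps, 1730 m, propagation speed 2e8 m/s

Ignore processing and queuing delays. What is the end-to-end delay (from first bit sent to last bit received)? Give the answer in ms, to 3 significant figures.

L = 2000 × 8 = 16000 bits.
Transmission delays (L/R per hop): 0.00409207, 0.01, 0.0290909, 2.80702 ms; sum = 2.8502 ms.
Propagation delays (d/s per hop): 0.18, 0.0152, 0.310784, 0.00865 ms; sum = 0.514634 ms.
End-to-end = 3.36 ms.

3.36 ms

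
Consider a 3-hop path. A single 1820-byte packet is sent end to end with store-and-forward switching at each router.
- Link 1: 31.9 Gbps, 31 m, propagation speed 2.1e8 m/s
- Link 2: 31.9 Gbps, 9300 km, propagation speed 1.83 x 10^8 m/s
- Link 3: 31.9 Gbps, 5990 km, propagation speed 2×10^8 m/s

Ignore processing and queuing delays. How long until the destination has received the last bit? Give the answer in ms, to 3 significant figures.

L = 1820 × 8 = 14560 bits.
Transmission delay per hop = L/R = 14560/31900000000 = 0.000456426 ms; 3 hops → 0.00136928 ms.
Propagation delays (d/s per hop): 0.000147619, 50.8197, 29.95 ms; sum = 80.7698 ms.
End-to-end = 80.8 ms.

80.8 ms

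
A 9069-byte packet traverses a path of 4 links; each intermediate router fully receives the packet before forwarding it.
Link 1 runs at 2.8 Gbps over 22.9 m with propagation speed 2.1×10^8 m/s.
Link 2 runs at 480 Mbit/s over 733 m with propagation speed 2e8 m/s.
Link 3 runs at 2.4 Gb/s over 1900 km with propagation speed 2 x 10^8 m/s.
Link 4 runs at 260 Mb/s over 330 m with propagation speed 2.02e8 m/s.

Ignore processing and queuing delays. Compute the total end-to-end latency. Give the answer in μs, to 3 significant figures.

9990 μs

L = 9069 × 8 = 72552 bits.
Transmission delays (L/R per hop): 25.9114, 151.15, 30.23, 279.046 μs; sum = 486.338 μs.
Propagation delays (d/s per hop): 0.109048, 3.665, 9500, 1.63366 μs; sum = 9505.41 μs.
End-to-end = 9990 μs.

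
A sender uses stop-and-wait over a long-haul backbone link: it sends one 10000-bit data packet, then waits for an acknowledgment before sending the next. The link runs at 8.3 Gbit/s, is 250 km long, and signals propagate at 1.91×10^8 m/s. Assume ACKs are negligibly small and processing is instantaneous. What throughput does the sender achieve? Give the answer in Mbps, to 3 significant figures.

3.82 Mbps

t_tx = L/R = 10000/8.3e+09 = 1.20482e-06 s.
t_prop = 250000/191000000 = 0.0013089 s; RTT = 0.0026178 s.
Cycle = t_tx + RTT = 0.00261901 s.
Throughput = L / cycle = 10000 / 0.00261901 = 3.82 Mbps.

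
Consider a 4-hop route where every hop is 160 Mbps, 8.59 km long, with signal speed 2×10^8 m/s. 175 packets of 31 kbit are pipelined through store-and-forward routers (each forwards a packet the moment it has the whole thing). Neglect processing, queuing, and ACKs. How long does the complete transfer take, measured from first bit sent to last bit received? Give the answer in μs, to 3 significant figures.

Per-hop transmission t_tx = L/R = 31000/160000000 = 193.75 μs.
Per-hop propagation t_prop = 8590/200000000 = 42.95 μs.
Pipeline fill: first packet needs 4·t_tx to clear all hops; remaining 174 packets each add one t_tx.
Total = (4+175-1)·t_tx + 4·t_prop = 178·193.75 + 4·42.95 = 34700 μs.

34700 μs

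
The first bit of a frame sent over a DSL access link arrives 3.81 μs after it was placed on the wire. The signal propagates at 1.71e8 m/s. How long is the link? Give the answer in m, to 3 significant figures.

d = s × t_prop = 171000000 × 3.81e-06 = 652 m.

652 m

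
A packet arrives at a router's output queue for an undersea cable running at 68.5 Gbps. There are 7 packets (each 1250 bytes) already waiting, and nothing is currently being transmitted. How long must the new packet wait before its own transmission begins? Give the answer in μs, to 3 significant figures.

Each queued packet: L/R = 10000/68500000000 = 0.145985 μs.
7 queued → 1.0219 μs.
Queuing delay = 1.02 μs.

1.02 μs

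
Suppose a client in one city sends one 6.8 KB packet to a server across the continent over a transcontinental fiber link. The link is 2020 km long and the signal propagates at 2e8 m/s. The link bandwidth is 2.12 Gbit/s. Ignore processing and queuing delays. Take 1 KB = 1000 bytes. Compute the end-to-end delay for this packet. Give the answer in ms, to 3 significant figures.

10.1 ms

L = 54400 bits.
Transmission delay = L/R = 54400 / 2120000000 = 0.0256604 ms.
Propagation delay = d/s = 2020000 m / 200000000 m/s = 10.1 ms.
Total = 10.1 ms.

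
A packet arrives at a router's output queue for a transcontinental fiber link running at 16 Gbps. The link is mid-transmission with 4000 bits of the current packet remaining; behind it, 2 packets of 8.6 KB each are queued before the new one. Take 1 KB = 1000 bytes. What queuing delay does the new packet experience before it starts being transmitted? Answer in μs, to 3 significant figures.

8.85 μs

Each queued packet: L/R = 68800/16000000000 = 4.3 μs.
2 queued → 8.6 μs.
Plus remaining 4000 bits of current packet: 0.25 μs.
Queuing delay = 8.85 μs.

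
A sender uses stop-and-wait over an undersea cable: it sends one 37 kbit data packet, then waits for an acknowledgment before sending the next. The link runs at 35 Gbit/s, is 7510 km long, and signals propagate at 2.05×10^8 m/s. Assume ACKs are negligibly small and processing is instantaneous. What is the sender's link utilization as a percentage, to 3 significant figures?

0.00144 %

t_tx = L/R = 37000/35000000000 = 1.05714e-06 s.
t_prop = 7510000/2.05e+08 = 0.0366341 s; RTT = 0.0732683 s.
Cycle = t_tx + RTT = 0.0732693 s.
Utilization = t_tx / cycle = 1.05714e-06/0.0732693 = 0.00144 %.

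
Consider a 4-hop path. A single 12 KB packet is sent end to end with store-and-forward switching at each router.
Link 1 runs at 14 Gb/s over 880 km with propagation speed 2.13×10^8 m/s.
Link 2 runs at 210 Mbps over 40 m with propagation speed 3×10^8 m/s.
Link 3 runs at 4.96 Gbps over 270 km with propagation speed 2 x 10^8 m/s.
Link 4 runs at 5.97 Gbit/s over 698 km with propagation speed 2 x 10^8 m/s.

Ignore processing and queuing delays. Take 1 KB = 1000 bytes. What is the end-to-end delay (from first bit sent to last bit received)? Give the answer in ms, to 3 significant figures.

9.47 ms

L = 96000 bits.
Transmission delays (L/R per hop): 0.00685714, 0.457143, 0.0193548, 0.0160804 ms; sum = 0.499435 ms.
Propagation delays (d/s per hop): 4.13146, 0.000133333, 1.35, 3.49 ms; sum = 8.97159 ms.
End-to-end = 9.47 ms.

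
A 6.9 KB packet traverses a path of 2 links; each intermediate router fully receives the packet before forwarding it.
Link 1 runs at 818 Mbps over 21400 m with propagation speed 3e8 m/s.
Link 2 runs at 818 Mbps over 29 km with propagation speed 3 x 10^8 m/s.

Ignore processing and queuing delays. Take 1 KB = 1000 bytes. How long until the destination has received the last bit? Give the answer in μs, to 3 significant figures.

L = 55200 bits.
Transmission delay per hop = L/R = 55200/818000000 = 67.4817 μs; 2 hops → 134.963 μs.
Propagation delays (d/s per hop): 71.3333, 96.6667 μs; sum = 168 μs.
End-to-end = 303 μs.

303 μs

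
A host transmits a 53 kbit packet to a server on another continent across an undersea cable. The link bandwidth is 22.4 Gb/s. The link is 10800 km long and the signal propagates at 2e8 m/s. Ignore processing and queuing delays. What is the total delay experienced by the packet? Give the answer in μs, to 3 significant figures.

54000 μs

L = 53000 bits.
Transmission delay = L/R = 53000 / 22400000000 = 2.36607 μs.
Propagation delay = d/s = 10800000 m / 200000000 m/s = 54000 μs.
Total = 54000 μs.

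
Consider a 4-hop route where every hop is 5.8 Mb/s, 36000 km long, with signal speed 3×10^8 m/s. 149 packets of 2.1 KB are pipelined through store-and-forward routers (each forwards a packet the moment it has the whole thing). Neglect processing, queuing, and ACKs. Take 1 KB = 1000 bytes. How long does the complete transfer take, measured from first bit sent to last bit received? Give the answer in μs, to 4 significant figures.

Per-hop transmission t_tx = L/R = 16800/5800000 = 2896.55 μs.
Per-hop propagation t_prop = 36000000/300000000 = 120000 μs.
Pipeline fill: first packet needs 4·t_tx to clear all hops; remaining 148 packets each add one t_tx.
Total = (4+149-1)·t_tx + 4·t_prop = 152·2896.55 + 4·120000 = 920300 μs.

920300 μs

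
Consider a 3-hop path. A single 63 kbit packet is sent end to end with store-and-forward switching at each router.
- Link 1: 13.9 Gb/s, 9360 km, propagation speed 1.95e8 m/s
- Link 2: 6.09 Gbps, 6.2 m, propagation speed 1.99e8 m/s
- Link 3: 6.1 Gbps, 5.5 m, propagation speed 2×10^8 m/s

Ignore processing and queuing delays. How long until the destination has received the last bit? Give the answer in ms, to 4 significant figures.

L = 63000 bits.
Transmission delays (L/R per hop): 0.00453237, 0.0103448, 0.0103279 ms; sum = 0.0252051 ms.
Propagation delays (d/s per hop): 48, 3.11558e-05, 2.75e-05 ms; sum = 48.0001 ms.
End-to-end = 48.03 ms.

48.03 ms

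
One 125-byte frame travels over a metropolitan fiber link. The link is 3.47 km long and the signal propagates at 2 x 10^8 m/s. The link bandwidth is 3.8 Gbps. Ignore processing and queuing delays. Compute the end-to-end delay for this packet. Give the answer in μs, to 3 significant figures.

L = 125 × 8 = 1000 bits.
Transmission delay = L/R = 1000 / 3800000000 = 0.263158 μs.
Propagation delay = d/s = 3470 m / 200000000 m/s = 17.35 μs.
Total = 17.6 μs.

17.6 μs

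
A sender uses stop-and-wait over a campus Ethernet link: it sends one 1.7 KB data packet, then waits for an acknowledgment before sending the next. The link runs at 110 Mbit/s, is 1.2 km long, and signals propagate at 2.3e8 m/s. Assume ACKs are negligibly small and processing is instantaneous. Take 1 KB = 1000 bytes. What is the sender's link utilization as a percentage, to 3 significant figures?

t_tx = L/R = 13600/110000000 = 0.000123636 s.
t_prop = 1200/2.3e+08 = 5.21739e-06 s; RTT = 1.04348e-05 s.
Cycle = t_tx + RTT = 0.000134071 s.
Utilization = t_tx / cycle = 0.000123636/0.000134071 = 92.2 %.

92.2 %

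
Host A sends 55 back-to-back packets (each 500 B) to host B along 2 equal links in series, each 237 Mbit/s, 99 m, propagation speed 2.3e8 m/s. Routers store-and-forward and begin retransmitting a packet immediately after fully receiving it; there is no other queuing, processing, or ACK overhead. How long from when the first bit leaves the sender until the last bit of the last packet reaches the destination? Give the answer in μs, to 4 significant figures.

946.0 μs

Per-hop transmission t_tx = L/R = 4000/237000000 = 16.8776 μs.
Per-hop propagation t_prop = 99/2.3e+08 = 0.430435 μs.
Pipeline fill: first packet needs 2·t_tx to clear all hops; remaining 54 packets each add one t_tx.
Total = (2+55-1)·t_tx + 2·t_prop = 56·16.8776 + 2·0.430435 = 946.0 μs.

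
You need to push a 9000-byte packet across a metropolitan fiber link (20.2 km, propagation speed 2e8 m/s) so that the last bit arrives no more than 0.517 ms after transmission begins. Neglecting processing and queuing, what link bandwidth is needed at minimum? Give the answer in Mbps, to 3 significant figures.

173 Mbps

L = 72000 bits.
Propagation delay = 20200 / 200000000 = 0.101 ms.
Transmission budget = 0.517 − 0.101 = 0.416 ms.
R ≥ L / t_tx = 72000 bits / 0.000416 s = 173 Mbps.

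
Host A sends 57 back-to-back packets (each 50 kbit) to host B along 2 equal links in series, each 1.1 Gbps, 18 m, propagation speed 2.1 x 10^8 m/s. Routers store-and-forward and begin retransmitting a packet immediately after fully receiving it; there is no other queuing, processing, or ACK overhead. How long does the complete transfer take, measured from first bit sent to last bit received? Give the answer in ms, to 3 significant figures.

2.64 ms

Per-hop transmission t_tx = L/R = 50000/1100000000 = 0.0454545 ms.
Per-hop propagation t_prop = 18/210000000 = 8.57143e-05 ms.
Pipeline fill: first packet needs 2·t_tx to clear all hops; remaining 56 packets each add one t_tx.
Total = (2+57-1)·t_tx + 2·t_prop = 58·0.0454545 + 2·8.57143e-05 = 2.64 ms.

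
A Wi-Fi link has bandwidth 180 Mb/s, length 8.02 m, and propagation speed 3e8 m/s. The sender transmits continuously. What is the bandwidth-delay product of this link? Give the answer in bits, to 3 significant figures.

Propagation delay = 8.02 / 300000000 = 2.67333e-08 s.
BDP = R × t_prop = 180000000 × 2.67333e-08 = 4.812 bits.

4.81 bits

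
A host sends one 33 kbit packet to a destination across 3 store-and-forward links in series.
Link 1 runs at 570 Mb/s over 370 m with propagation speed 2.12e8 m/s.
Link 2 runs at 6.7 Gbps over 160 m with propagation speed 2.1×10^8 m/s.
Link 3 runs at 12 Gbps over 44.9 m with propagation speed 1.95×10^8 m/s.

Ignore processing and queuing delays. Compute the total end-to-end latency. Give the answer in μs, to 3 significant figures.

L = 33000 bits.
Transmission delays (L/R per hop): 57.8947, 4.92537, 2.75 μs; sum = 65.5701 μs.
Propagation delays (d/s per hop): 1.74528, 0.761905, 0.230256 μs; sum = 2.73744 μs.
End-to-end = 68.3 μs.

68.3 μs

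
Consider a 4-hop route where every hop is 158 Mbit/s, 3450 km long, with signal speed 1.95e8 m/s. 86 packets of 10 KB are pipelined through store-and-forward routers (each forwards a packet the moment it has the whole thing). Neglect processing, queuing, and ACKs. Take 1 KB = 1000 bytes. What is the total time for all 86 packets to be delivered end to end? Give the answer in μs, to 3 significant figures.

116000 μs

Per-hop transmission t_tx = L/R = 80000/158000000 = 506.329 μs.
Per-hop propagation t_prop = 3450000/195000000 = 17692.3 μs.
Pipeline fill: first packet needs 4·t_tx to clear all hops; remaining 85 packets each add one t_tx.
Total = (4+86-1)·t_tx + 4·t_prop = 89·506.329 + 4·17692.3 = 116000 μs.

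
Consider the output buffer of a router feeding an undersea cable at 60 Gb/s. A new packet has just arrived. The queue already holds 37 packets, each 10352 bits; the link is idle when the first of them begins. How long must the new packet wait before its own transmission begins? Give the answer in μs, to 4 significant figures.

6.384 μs

Each queued packet: L/R = 10352/60000000000 = 0.172533 μs.
37 queued → 6.38373 μs.
Queuing delay = 6.384 μs.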